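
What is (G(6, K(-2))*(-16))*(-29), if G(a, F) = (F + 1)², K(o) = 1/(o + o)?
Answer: 261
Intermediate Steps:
K(o) = 1/(2*o)
G(a, F) = (1 + F)²
(G(6, K(-2))*(-16))*(-29) = ((1 + (½)/(-2))²*(-16))*(-29) = ((1 + (½)*(-½))²*(-16))*(-29) = ((1 - ¼)²*(-16))*(-29) = ((¾)²*(-16))*(-29) = ((9/16)*(-16))*(-29) = -9*(-29) = 261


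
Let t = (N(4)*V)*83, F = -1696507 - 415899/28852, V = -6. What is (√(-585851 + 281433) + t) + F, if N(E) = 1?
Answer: -48962404159/28852 + I*√304418 ≈ -1.697e+6 + 551.74*I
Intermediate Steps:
F = -48948035863/28852 (F = -1696507 - 415899*1/28852 = -1696507 - 415899/28852 = -48948035863/28852 ≈ -1.6965e+6)
t = -498 (t = (1*(-6))*83 = -6*83 = -498)
(√(-585851 + 281433) + t) + F = (√(-585851 + 281433) - 498) - 48948035863/28852 = (√(-304418) - 498) - 48948035863/28852 = (I*√304418 - 498) - 48948035863/28852 = (-498 + I*√304418) - 48948035863/28852 = -48962404159/28852 + I*√304418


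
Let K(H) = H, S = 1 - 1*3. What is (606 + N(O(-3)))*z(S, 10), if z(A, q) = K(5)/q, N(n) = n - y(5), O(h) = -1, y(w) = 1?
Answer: 302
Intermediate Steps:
S = -2 (S = 1 - 3 = -2)
N(n) = -1 + n (N(n) = n - 1*1 = n - 1 = -1 + n)
z(A, q) = 5/q
(606 + N(O(-3)))*z(S, 10) = (606 + (-1 - 1))*(5/10) = (606 - 2)*(5*(⅒)) = 604*(½) = 302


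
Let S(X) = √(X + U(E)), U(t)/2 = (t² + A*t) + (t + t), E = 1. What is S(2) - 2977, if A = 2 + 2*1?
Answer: -2973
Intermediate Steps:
A = 4 (A = 2 + 2 = 4)
U(t) = 2*t² + 12*t (U(t) = 2*((t² + 4*t) + (t + t)) = 2*((t² + 4*t) + 2*t) = 2*(t² + 6*t) = 2*t² + 12*t)
S(X) = √(14 + X) (S(X) = √(X + 2*1*(6 + 1)) = √(X + 2*1*7) = √(X + 14) = √(14 + X))
S(2) - 2977 = √(14 + 2) - 2977 = √16 - 2977 = 4 - 2977 = -2973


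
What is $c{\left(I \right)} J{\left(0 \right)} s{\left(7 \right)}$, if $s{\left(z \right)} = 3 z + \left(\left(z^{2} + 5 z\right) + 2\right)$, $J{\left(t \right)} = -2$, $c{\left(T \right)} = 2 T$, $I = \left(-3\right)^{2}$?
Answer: $-3852$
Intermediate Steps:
$I = 9$
$s{\left(z \right)} = 2 + z^{2} + 8 z$ ($s{\left(z \right)} = 3 z + \left(2 + z^{2} + 5 z\right) = 2 + z^{2} + 8 z$)
$c{\left(I \right)} J{\left(0 \right)} s{\left(7 \right)} = 2 \cdot 9 \left(-2\right) \left(2 + 7^{2} + 8 \cdot 7\right) = 18 \left(-2\right) \left(2 + 49 + 56\right) = \left(-36\right) 107 = -3852$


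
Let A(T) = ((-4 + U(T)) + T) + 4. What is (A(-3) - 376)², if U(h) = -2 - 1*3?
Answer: 147456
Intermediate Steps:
U(h) = -5 (U(h) = -2 - 3 = -5)
A(T) = -5 + T (A(T) = ((-4 - 5) + T) + 4 = (-9 + T) + 4 = -5 + T)
(A(-3) - 376)² = ((-5 - 3) - 376)² = (-8 - 376)² = (-384)² = 147456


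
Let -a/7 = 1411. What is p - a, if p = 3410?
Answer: 13287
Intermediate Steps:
a = -9877 (a = -7*1411 = -9877)
p - a = 3410 - 1*(-9877) = 3410 + 9877 = 13287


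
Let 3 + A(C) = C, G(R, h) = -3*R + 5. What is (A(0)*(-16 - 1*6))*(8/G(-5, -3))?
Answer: 132/5 ≈ 26.400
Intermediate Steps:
G(R, h) = 5 - 3*R
A(C) = -3 + C
(A(0)*(-16 - 1*6))*(8/G(-5, -3)) = ((-3 + 0)*(-16 - 1*6))*(8/(5 - 3*(-5))) = (-3*(-16 - 6))*(8/(5 + 15)) = (-3*(-22))*(8/20) = 66*(8*(1/20)) = 66*(⅖) = 132/5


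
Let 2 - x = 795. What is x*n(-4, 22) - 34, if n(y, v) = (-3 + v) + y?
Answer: -11929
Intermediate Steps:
n(y, v) = -3 + v + y
x = -793 (x = 2 - 1*795 = 2 - 795 = -793)
x*n(-4, 22) - 34 = -793*(-3 + 22 - 4) - 34 = -793*15 - 34 = -11895 - 34 = -11929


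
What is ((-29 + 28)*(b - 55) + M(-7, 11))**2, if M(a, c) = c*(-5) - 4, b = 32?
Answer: 1296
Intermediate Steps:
M(a, c) = -4 - 5*c (M(a, c) = -5*c - 4 = -4 - 5*c)
((-29 + 28)*(b - 55) + M(-7, 11))**2 = ((-29 + 28)*(32 - 55) + (-4 - 5*11))**2 = (-1*(-23) + (-4 - 55))**2 = (23 - 59)**2 = (-36)**2 = 1296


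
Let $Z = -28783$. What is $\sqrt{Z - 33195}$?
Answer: $i \sqrt{61978} \approx 248.95 i$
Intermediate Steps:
$\sqrt{Z - 33195} = \sqrt{-28783 - 33195} = \sqrt{-61978} = i \sqrt{61978}$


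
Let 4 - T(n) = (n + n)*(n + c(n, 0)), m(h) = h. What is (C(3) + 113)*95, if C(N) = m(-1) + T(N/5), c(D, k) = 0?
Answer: 54758/5 ≈ 10952.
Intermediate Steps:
T(n) = 4 - 2*n**2 (T(n) = 4 - (n + n)*(n + 0) = 4 - 2*n*n = 4 - 2*n**2)
C(N) = 3 - 2*N**2/25 (C(N) = -1 + (4 - 2*N**2/25) = 3 - 2*N**2/25)
(C(3) + 113)*95 = ((3 - 2/25*3**2) + 113)*95 = ((3 - 2/25*9) + 113)*95 = ((3 - 18/25) + 113)*95 = (57/25 + 113)*95 = (2882/25)*95 = 54758/5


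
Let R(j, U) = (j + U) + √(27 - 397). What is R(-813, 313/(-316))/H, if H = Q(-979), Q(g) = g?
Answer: 257221/309364 - I*√370/979 ≈ 0.83145 - 0.019648*I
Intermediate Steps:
H = -979
R(j, U) = U + j + I*√370 (R(j, U) = (U + j) + √(-370) = (U + j) + I*√370 = U + j + I*√370)
R(-813, 313/(-316))/H = (313/(-316) - 813 + I*√370)/(-979) = (313*(-1/316) - 813 + I*√370)*(-1/979) = (-313/316 - 813 + I*√370)*(-1/979) = (-257221/316 + I*√370)*(-1/979) = 257221/309364 - I*√370/979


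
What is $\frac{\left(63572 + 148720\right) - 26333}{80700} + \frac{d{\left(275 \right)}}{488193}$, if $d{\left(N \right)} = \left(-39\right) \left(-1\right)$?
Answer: $\frac{30262343129}{13132391700} \approx 2.3044$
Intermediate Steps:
$d{\left(N \right)} = 39$
$\frac{\left(63572 + 148720\right) - 26333}{80700} + \frac{d{\left(275 \right)}}{488193} = \frac{\left(63572 + 148720\right) - 26333}{80700} + \frac{39}{488193} = \left(212292 - 26333\right) \frac{1}{80700} + 39 \cdot \frac{1}{488193} = 185959 \cdot \frac{1}{80700} + \frac{13}{162731} = \frac{185959}{80700} + \frac{13}{162731} = \frac{30262343129}{13132391700}$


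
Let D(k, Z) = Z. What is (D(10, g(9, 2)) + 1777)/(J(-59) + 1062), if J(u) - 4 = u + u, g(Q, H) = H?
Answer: 593/316 ≈ 1.8766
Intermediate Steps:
J(u) = 4 + 2*u (J(u) = 4 + (u + u) = 4 + 2*u)
(D(10, g(9, 2)) + 1777)/(J(-59) + 1062) = (2 + 1777)/((4 + 2*(-59)) + 1062) = 1779/((4 - 118) + 1062) = 1779/(-114 + 1062) = 1779/948 = 1779*(1/948) = 593/316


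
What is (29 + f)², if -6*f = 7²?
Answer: 15625/36 ≈ 434.03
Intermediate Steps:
f = -49/6 (f = -⅙*7² = -⅙*49 = -49/6 ≈ -8.1667)
(29 + f)² = (29 - 49/6)² = (125/6)² = 15625/36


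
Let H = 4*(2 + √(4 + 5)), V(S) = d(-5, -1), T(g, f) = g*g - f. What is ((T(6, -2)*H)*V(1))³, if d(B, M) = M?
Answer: -438976000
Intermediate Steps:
T(g, f) = g² - f
V(S) = -1
H = 20 (H = 4*(2 + √9) = 4*(2 + 3) = 4*5 = 20)
((T(6, -2)*H)*V(1))³ = (((6² - 1*(-2))*20)*(-1))³ = (((36 + 2)*20)*(-1))³ = ((38*20)*(-1))³ = (760*(-1))³ = (-760)³ = -438976000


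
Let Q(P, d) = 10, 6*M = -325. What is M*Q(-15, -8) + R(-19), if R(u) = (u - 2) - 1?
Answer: -1691/3 ≈ -563.67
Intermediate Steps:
M = -325/6 (M = (1/6)*(-325) = -325/6 ≈ -54.167)
R(u) = -3 + u (R(u) = (-2 + u) - 1 = -3 + u)
M*Q(-15, -8) + R(-19) = -325/6*10 + (-3 - 19) = -1625/3 - 22 = -1691/3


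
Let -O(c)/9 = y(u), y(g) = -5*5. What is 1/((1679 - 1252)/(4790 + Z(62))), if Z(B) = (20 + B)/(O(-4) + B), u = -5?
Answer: 33532/2989 ≈ 11.218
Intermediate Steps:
y(g) = -25
O(c) = 225 (O(c) = -9*(-25) = 225)
Z(B) = (20 + B)/(225 + B)
1/((1679 - 1252)/(4790 + Z(62))) = 1/((1679 - 1252)/(4790 + (20 + 62)/(225 + 62))) = 1/(427/(4790 + 82/287)) = 1/(427/(4790 + (1/287)*82)) = 1/(427/(4790 + 2/7)) = 1/(427/(33532/7)) = 1/(427*(7/33532)) = 1/(2989/33532) = 33532/2989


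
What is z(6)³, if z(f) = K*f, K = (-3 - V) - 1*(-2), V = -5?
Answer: 13824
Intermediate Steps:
K = 4 (K = (-3 - 1*(-5)) - 1*(-2) = (-3 + 5) + 2 = 2 + 2 = 4)
z(f) = 4*f
z(6)³ = (4*6)³ = 24³ = 13824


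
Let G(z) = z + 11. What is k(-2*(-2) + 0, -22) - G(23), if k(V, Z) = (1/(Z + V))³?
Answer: -198289/5832 ≈ -34.000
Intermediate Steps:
G(z) = 11 + z
k(V, Z) = (V + Z)⁻³ (k(V, Z) = (1/(V + Z))³ = (V + Z)⁻³)
k(-2*(-2) + 0, -22) - G(23) = ((-2*(-2) + 0) - 22)⁻³ - (11 + 23) = ((4 + 0) - 22)⁻³ - 1*34 = (4 - 22)⁻³ - 34 = (-18)⁻³ - 34 = -1/5832 - 34 = -198289/5832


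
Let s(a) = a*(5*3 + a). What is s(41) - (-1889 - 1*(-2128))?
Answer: 2057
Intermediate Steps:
s(a) = a*(15 + a)
s(41) - (-1889 - 1*(-2128)) = 41*(15 + 41) - (-1889 - 1*(-2128)) = 41*56 - (-1889 + 2128) = 2296 - 1*239 = 2296 - 239 = 2057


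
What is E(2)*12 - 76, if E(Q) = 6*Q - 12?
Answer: -76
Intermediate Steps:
E(Q) = -12 + 6*Q
E(2)*12 - 76 = (-12 + 6*2)*12 - 76 = (-12 + 12)*12 - 76 = 0*12 - 76 = 0 - 76 = -76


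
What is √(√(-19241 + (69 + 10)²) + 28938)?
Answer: √(28938 + 10*I*√130) ≈ 170.11 + 0.3351*I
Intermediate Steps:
√(√(-19241 + (69 + 10)²) + 28938) = √(√(-19241 + 79²) + 28938) = √(√(-19241 + 6241) + 28938) = √(√(-13000) + 28938) = √(10*I*√130 + 28938) = √(28938 + 10*I*√130)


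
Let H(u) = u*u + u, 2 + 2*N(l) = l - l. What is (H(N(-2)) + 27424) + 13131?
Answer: 40555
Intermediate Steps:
N(l) = -1 (N(l) = -1 + (l - l)/2 = -1 + (1/2)*0 = -1 + 0 = -1)
H(u) = u + u**2 (H(u) = u**2 + u = u + u**2)
(H(N(-2)) + 27424) + 13131 = (-(1 - 1) + 27424) + 13131 = (-1*0 + 27424) + 13131 = (0 + 27424) + 13131 = 27424 + 13131 = 40555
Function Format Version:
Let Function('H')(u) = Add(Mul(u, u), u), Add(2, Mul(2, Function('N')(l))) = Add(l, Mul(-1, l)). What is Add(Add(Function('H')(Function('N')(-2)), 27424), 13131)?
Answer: 40555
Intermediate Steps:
Function('N')(l) = -1 (Function('N')(l) = Add(-1, Mul(Rational(1, 2), Add(l, Mul(-1, l)))) = Add(-1, Mul(Rational(1, 2), 0)) = Add(-1, 0) = -1)
Function('H')(u) = Add(u, Pow(u, 2)) (Function('H')(u) = Add(Pow(u, 2), u) = Add(u, Pow(u, 2)))
Add(Add(Function('H')(Function('N')(-2)), 27424), 13131) = Add(Add(Mul(-1, Add(1, -1)), 27424), 13131) = Add(Add(Mul(-1, 0), 27424), 13131) = Add(Add(0, 27424), 13131) = Add(27424, 13131) = 40555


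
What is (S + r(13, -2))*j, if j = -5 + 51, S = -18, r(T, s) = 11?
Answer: -322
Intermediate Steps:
j = 46
(S + r(13, -2))*j = (-18 + 11)*46 = -7*46 = -322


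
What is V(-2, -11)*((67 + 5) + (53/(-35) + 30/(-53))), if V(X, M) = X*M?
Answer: 2853422/1855 ≈ 1538.2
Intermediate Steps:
V(X, M) = M*X
V(-2, -11)*((67 + 5) + (53/(-35) + 30/(-53))) = (-11*(-2))*((67 + 5) + (53/(-35) + 30/(-53))) = 22*(72 + (53*(-1/35) + 30*(-1/53))) = 22*(72 + (-53/35 - 30/53)) = 22*(72 - 3859/1855) = 22*(129701/1855) = 2853422/1855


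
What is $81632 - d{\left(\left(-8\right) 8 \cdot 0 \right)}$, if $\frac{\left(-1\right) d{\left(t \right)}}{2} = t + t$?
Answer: $81632$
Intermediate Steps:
$d{\left(t \right)} = - 4 t$ ($d{\left(t \right)} = - 2 \left(t + t\right) = - 2 \cdot 2 t = - 4 t$)
$81632 - d{\left(\left(-8\right) 8 \cdot 0 \right)} = 81632 - - 4 \left(-8\right) 8 \cdot 0 = 81632 - - 4 \left(\left(-64\right) 0\right) = 81632 - \left(-4\right) 0 = 81632 - 0 = 81632 + 0 = 81632$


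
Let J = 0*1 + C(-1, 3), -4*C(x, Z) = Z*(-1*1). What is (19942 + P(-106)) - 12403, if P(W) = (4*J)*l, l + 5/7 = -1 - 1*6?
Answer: 52611/7 ≈ 7515.9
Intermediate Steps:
l = -54/7 (l = -5/7 + (-1 - 1*6) = -5/7 + (-1 - 6) = -5/7 - 7 = -54/7 ≈ -7.7143)
C(x, Z) = Z/4 (C(x, Z) = -Z*(-1*1)/4 = -Z*(-1)/4 = -(-1)*Z/4 = Z/4)
J = ¾ (J = 0*1 + (¼)*3 = 0 + ¾ = ¾ ≈ 0.75000)
P(W) = -162/7 (P(W) = (4*(¾))*(-54/7) = 3*(-54/7) = -162/7)
(19942 + P(-106)) - 12403 = (19942 - 162/7) - 12403 = 139432/7 - 12403 = 52611/7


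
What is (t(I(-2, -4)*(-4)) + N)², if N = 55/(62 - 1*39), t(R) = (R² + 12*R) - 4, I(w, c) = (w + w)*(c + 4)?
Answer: 1369/529 ≈ 2.5879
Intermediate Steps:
I(w, c) = 2*w*(4 + c) (I(w, c) = (2*w)*(4 + c) = 2*w*(4 + c))
t(R) = -4 + R² + 12*R
N = 55/23 (N = 55/(62 - 39) = 55/23 ≈ 2.3913)
(t(I(-2, -4)*(-4)) + N)² = ((-4 + ((2*(-2)*(4 - 4))*(-4))² + 12*((2*(-2)*(4 - 4))*(-4))) + 55/23)² = ((-4 + ((2*(-2)*0)*(-4))² + 12*((2*(-2)*0)*(-4))) + 55/23)² = ((-4 + (0*(-4))² + 12*(0*(-4))) + 55/23)² = ((-4 + 0² + 12*0) + 55/23)² = ((-4 + 0 + 0) + 55/23)² = (-4 + 55/23)² = (-37/23)² = 1369/529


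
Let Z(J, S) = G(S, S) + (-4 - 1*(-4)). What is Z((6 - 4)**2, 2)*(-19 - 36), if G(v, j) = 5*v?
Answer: -550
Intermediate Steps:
Z(J, S) = 5*S (Z(J, S) = 5*S + (-4 - 1*(-4)) = 5*S + (-4 + 4) = 5*S + 0 = 5*S)
Z((6 - 4)**2, 2)*(-19 - 36) = (5*2)*(-19 - 36) = 10*(-55) = -550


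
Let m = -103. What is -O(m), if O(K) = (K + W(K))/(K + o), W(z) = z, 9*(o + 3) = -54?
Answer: -103/56 ≈ -1.8393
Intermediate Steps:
o = -9 (o = -3 + (⅑)*(-54) = -3 - 6 = -9)
O(K) = 2*K/(-9 + K) (O(K) = (K + K)/(K - 9) = (2*K)/(-9 + K) = 2*K/(-9 + K))
-O(m) = -2*(-103)/(-9 - 103) = -2*(-103)/(-112) = -2*(-103)*(-1)/112 = -1*103/56 = -103/56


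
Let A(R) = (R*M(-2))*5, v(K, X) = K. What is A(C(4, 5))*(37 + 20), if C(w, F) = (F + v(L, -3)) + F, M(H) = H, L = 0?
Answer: -5700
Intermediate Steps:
C(w, F) = 2*F (C(w, F) = (F + 0) + F = F + F = 2*F)
A(R) = -10*R (A(R) = (R*(-2))*5 = -2*R*5 = -10*R)
A(C(4, 5))*(37 + 20) = (-20*5)*(37 + 20) = -10*10*57 = -100*57 = -5700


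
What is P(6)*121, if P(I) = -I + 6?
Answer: 0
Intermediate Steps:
P(I) = 6 - I
P(6)*121 = (6 - 1*6)*121 = (6 - 6)*121 = 0*121 = 0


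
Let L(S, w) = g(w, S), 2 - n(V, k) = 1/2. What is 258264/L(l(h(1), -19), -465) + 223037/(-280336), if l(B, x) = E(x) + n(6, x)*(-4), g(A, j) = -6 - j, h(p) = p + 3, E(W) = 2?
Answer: -36200571389/280336 ≈ -1.2913e+5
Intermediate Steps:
n(V, k) = 3/2 (n(V, k) = 2 - 1/2 = 2 - 1*½ = 2 - ½ = 3/2)
h(p) = 3 + p
l(B, x) = -4 (l(B, x) = 2 + (3/2)*(-4) = 2 - 6 = -4)
L(S, w) = -6 - S
258264/L(l(h(1), -19), -465) + 223037/(-280336) = 258264/(-6 - 1*(-4)) + 223037/(-280336) = 258264/(-6 + 4) + 223037*(-1/280336) = 258264/(-2) - 223037/280336 = 258264*(-½) - 223037/280336 = -129132 - 223037/280336 = -36200571389/280336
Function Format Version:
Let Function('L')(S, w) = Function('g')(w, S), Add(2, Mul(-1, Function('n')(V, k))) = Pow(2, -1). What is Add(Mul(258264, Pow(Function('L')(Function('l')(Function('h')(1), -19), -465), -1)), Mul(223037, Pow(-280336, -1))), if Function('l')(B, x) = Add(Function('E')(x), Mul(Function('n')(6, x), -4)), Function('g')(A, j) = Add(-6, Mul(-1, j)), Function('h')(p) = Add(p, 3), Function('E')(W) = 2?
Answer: Rational(-36200571389, 280336) ≈ -1.2913e+5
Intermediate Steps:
Function('n')(V, k) = Rational(3, 2) (Function('n')(V, k) = Add(2, Mul(-1, Pow(2, -1))) = Add(2, Mul(-1, Rational(1, 2))) = Add(2, Rational(-1, 2)) = Rational(3, 2))
Function('h')(p) = Add(3, p)
Function('l')(B, x) = -4 (Function('l')(B, x) = Add(2, Mul(Rational(3, 2), -4)) = Add(2, -6) = -4)
Function('L')(S, w) = Add(-6, Mul(-1, S))
Add(Mul(258264, Pow(Function('L')(Function('l')(Function('h')(1), -19), -465), -1)), Mul(223037, Pow(-280336, -1))) = Add(Mul(258264, Pow(Add(-6, Mul(-1, -4)), -1)), Mul(223037, Pow(-280336, -1))) = Add(Mul(258264, Pow(Add(-6, 4), -1)), Mul(223037, Rational(-1, 280336))) = Add(Mul(258264, Pow(-2, -1)), Rational(-223037, 280336)) = Add(Mul(258264, Rational(-1, 2)), Rational(-223037, 280336)) = Add(-129132, Rational(-223037, 280336)) = Rational(-36200571389, 280336)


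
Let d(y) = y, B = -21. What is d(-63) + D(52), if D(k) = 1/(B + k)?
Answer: -1952/31 ≈ -62.968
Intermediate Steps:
D(k) = 1/(-21 + k)
d(-63) + D(52) = -63 + 1/(-21 + 52) = -63 + 1/31 = -1952/31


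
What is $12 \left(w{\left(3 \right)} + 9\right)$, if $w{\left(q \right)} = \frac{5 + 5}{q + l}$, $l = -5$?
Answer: $48$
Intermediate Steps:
$w{\left(q \right)} = \frac{10}{-5 + q}$ ($w{\left(q \right)} = \frac{5 + 5}{q - 5} = \frac{10}{-5 + q}$)
$12 \left(w{\left(3 \right)} + 9\right) = 12 \left(\frac{10}{-5 + 3} + 9\right) = 12 \left(\frac{10}{-2} + 9\right) = 12 \left(10 \left(- \frac{1}{2}\right) + 9\right) = 12 \left(-5 + 9\right) = 12 \cdot 4 = 48$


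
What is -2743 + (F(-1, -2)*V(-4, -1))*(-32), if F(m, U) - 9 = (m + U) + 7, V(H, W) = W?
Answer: -2327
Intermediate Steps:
F(m, U) = 16 + U + m (F(m, U) = 9 + ((m + U) + 7) = 9 + ((U + m) + 7) = 9 + (7 + U + m) = 16 + U + m)
-2743 + (F(-1, -2)*V(-4, -1))*(-32) = -2743 + ((16 - 2 - 1)*(-1))*(-32) = -2743 + (13*(-1))*(-32) = -2743 - 13*(-32) = -2743 + 416 = -2327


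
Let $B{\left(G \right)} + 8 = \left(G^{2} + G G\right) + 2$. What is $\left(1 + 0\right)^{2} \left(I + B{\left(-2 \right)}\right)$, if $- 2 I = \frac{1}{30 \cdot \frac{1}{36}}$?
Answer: $\frac{7}{5} \approx 1.4$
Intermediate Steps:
$B{\left(G \right)} = -6 + 2 G^{2}$ ($B{\left(G \right)} = -8 + \left(\left(G^{2} + G G\right) + 2\right) = -8 + \left(\left(G^{2} + G^{2}\right) + 2\right) = -8 + \left(2 G^{2} + 2\right) = -8 + \left(2 + 2 G^{2}\right) = -6 + 2 G^{2}$)
$I = - \frac{3}{5}$ ($I = - \frac{1}{2 \cdot \frac{30}{36}} = - \frac{1}{2 \cdot 30 \cdot \frac{1}{36}} = - \frac{1}{2 \cdot \frac{5}{6}} = \left(- \frac{1}{2}\right) \frac{6}{5} = - \frac{3}{5} \approx -0.6$)
$\left(1 + 0\right)^{2} \left(I + B{\left(-2 \right)}\right) = \left(1 + 0\right)^{2} \left(- \frac{3}{5} - \left(6 - 2 \left(-2\right)^{2}\right)\right) = 1^{2} \left(- \frac{3}{5} + \left(-6 + 2 \cdot 4\right)\right) = 1 \left(- \frac{3}{5} + \left(-6 + 8\right)\right) = 1 \left(- \frac{3}{5} + 2\right) = 1 \cdot \frac{7}{5} = \frac{7}{5}$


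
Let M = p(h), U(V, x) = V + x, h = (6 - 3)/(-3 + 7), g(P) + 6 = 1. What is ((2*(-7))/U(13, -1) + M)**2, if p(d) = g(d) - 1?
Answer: 1849/36 ≈ 51.361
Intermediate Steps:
g(P) = -5 (g(P) = -6 + 1 = -5)
h = 3/4 ≈ 0.75000
p(d) = -6 (p(d) = -5 - 1 = -6)
M = -6
((2*(-7))/U(13, -1) + M)**2 = ((2*(-7))/(13 - 1) - 6)**2 = (-14/12 - 6)**2 = (-14*1/12 - 6)**2 = (-7/6 - 6)**2 = (-43/6)**2 = 1849/36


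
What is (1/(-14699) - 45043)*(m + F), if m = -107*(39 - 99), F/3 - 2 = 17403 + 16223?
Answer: -71044589671632/14699 ≈ -4.8333e+9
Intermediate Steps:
F = 100884 (F = 6 + 3*(17403 + 16223) = 6 + 3*33626 = 6 + 100878 = 100884)
m = 6420 (m = -107*(-60) = 6420)
(1/(-14699) - 45043)*(m + F) = (1/(-14699) - 45043)*(6420 + 100884) = (-1/14699 - 45043)*107304 = -662087058/14699*107304 = -71044589671632/14699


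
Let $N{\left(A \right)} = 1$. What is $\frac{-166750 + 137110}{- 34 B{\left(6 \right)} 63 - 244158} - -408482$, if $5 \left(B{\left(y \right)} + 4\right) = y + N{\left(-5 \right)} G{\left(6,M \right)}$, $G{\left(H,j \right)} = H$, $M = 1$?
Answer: $\frac{81945190238}{200609} \approx 4.0848 \cdot 10^{5}$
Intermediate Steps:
$B{\left(y \right)} = - \frac{14}{5} + \frac{y}{5}$ ($B{\left(y \right)} = -4 + \frac{y + 1 \cdot 6}{5} = -4 + \frac{y + 6}{5} = -4 + \frac{6 + y}{5} = -4 + \left(\frac{6}{5} + \frac{y}{5}\right) = - \frac{14}{5} + \frac{y}{5}$)
$\frac{-166750 + 137110}{- 34 B{\left(6 \right)} 63 - 244158} - -408482 = \frac{-166750 + 137110}{- 34 \left(- \frac{14}{5} + \frac{1}{5} \cdot 6\right) 63 - 244158} - -408482 = - \frac{29640}{- 34 \left(- \frac{14}{5} + \frac{6}{5}\right) 63 - 244158} + 408482 = - \frac{29640}{\left(-34\right) \left(- \frac{8}{5}\right) 63 - 244158} + 408482 = - \frac{29640}{\frac{272}{5} \cdot 63 - 244158} + 408482 = - \frac{29640}{\frac{17136}{5} - 244158} + 408482 = - \frac{29640}{- \frac{1203654}{5}} + 408482 = \left(-29640\right) \left(- \frac{5}{1203654}\right) + 408482 = \frac{24700}{200609} + 408482 = \frac{81945190238}{200609}$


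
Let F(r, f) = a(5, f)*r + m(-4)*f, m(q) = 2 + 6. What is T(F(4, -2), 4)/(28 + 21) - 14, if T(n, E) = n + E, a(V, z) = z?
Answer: -706/49 ≈ -14.408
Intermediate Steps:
m(q) = 8
F(r, f) = 8*f + f*r (F(r, f) = f*r + 8*f = 8*f + f*r)
T(n, E) = E + n
T(F(4, -2), 4)/(28 + 21) - 14 = (4 - 2*(8 + 4))/(28 + 21) - 14 = (4 - 2*12)/49 - 14 = (4 - 24)/49 - 14 = (1/49)*(-20) - 14 = -20/49 - 14 = -706/49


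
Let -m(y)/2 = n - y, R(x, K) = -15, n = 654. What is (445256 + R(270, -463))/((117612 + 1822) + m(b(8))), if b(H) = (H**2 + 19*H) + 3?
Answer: 445241/118564 ≈ 3.7553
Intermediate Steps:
b(H) = 3 + H**2 + 19*H
m(y) = -1308 + 2*y (m(y) = -2*(654 - y) = -1308 + 2*y)
(445256 + R(270, -463))/((117612 + 1822) + m(b(8))) = (445256 - 15)/((117612 + 1822) + (-1308 + 2*(3 + 8**2 + 19*8))) = 445241/(119434 + (-1308 + 2*(3 + 64 + 152))) = 445241/(119434 + (-1308 + 2*219)) = 445241/(119434 + (-1308 + 438)) = 445241/(119434 - 870) = 445241/118564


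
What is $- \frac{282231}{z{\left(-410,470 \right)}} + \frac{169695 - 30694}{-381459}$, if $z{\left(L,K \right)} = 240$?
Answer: $- \frac{35897638423}{30516720} \approx -1176.3$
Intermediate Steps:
$- \frac{282231}{z{\left(-410,470 \right)}} + \frac{169695 - 30694}{-381459} = - \frac{282231}{240} + \frac{169695 - 30694}{-381459} = \left(-282231\right) \frac{1}{240} + 139001 \left(- \frac{1}{381459}\right) = - \frac{94077}{80} - \frac{139001}{381459} = - \frac{35897638423}{30516720}$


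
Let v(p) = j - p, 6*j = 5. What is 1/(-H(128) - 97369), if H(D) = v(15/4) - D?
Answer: -12/1166857 ≈ -1.0284e-5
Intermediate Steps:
j = ⅚ (j = (⅙)*5 = ⅚ ≈ 0.83333)
v(p) = ⅚ - p
H(D) = -35/12 - D (H(D) = (⅚ - 15/4) - D = -35/12 - D)
1/(-H(128) - 97369) = 1/(-(-35/12 - 1*128) - 97369) = 1/(-(-35/12 - 128) - 97369) = 1/(-1*(-1571/12) - 97369) = 1/(1571/12 - 97369) = 1/(-1166857/12) = -12/1166857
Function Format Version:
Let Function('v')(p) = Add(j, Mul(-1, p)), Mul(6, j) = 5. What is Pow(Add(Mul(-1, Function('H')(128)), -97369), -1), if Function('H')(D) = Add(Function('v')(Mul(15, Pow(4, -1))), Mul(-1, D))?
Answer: Rational(-12, 1166857) ≈ -1.0284e-5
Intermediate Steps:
j = Rational(5, 6) (j = Mul(Rational(1, 6), 5) = Rational(5, 6) ≈ 0.83333)
Function('v')(p) = Add(Rational(5, 6), Mul(-1, p))
Function('H')(D) = Add(Rational(-35, 12), Mul(-1, D)) (Function('H')(D) = Add(Add(Rational(5, 6), Mul(-1, Mul(15, Pow(4, -1)))), Mul(-1, D)) = Add(Add(Rational(5, 6), Mul(-1, Mul(15, Rational(1, 4)))), Mul(-1, D)) = Add(Add(Rational(5, 6), Mul(-1, Rational(15, 4))), Mul(-1, D)) = Add(Add(Rational(5, 6), Rational(-15, 4)), Mul(-1, D)) = Add(Rational(-35, 12), Mul(-1, D)))
Pow(Add(Mul(-1, Function('H')(128)), -97369), -1) = Pow(Add(Mul(-1, Add(Rational(-35, 12), Mul(-1, 128))), -97369), -1) = Pow(Add(Mul(-1, Add(Rational(-35, 12), -128)), -97369), -1) = Pow(Add(Mul(-1, Rational(-1571, 12)), -97369), -1) = Pow(Add(Rational(1571, 12), -97369), -1) = Pow(Rational(-1166857, 12), -1) = Rational(-12, 1166857)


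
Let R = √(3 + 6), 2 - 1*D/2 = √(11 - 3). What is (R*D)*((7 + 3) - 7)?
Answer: 36 - 36*√2 ≈ -14.912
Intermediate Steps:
D = 4 - 4*√2 (D = 4 - 2*√(11 - 3) = 4 - 4*√2 ≈ -1.6569)
R = 3 (R = √9 = 3)
(R*D)*((7 + 3) - 7) = (3*(4 - 4*√2))*((7 + 3) - 7) = (12 - 12*√2)*(10 - 7) = (12 - 12*√2)*3 = 36 - 36*√2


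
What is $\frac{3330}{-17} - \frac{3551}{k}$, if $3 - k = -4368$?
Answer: $- \frac{14615797}{74307} \approx -196.69$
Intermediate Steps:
$k = 4371$ ($k = 3 - -4368 = 3 + 4368 = 4371$)
$\frac{3330}{-17} - \frac{3551}{k} = \frac{3330}{-17} - \frac{3551}{4371} = 3330 \left(- \frac{1}{17}\right) - \frac{3551}{4371} = - \frac{3330}{17} - \frac{3551}{4371} = - \frac{14615797}{74307}$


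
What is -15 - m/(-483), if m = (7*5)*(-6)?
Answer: -355/23 ≈ -15.435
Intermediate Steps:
m = -210 (m = 35*(-6) = -210)
-15 - m/(-483) = -15 - (-210)/(-483) = -15 - (-210)*(-1)/483 = -15 - 1*10/23 = -15 - 10/23 = -355/23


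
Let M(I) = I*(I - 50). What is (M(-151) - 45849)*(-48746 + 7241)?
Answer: 643244490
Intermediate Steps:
M(I) = I*(-50 + I)
(M(-151) - 45849)*(-48746 + 7241) = (-151*(-50 - 151) - 45849)*(-48746 + 7241) = (-151*(-201) - 45849)*(-41505) = (30351 - 45849)*(-41505) = -15498*(-41505) = 643244490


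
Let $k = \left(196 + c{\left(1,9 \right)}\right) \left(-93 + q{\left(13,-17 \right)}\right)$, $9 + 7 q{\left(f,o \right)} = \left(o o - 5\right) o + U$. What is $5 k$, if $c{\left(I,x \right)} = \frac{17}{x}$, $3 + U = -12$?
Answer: $- \frac{49004215}{63} \approx -7.7785 \cdot 10^{5}$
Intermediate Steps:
$U = -15$ ($U = -3 - 12 = -15$)
$q{\left(f,o \right)} = - \frac{24}{7} + \frac{o \left(-5 + o^{2}\right)}{7}$ ($q{\left(f,o \right)} = - \frac{9}{7} + \frac{\left(o o - 5\right) o - 15}{7} = - \frac{9}{7} + \frac{\left(o^{2} - 5\right) o - 15}{7} = - \frac{9}{7} + \frac{\left(-5 + o^{2}\right) o - 15}{7} = - \frac{9}{7} + \frac{o \left(-5 + o^{2}\right) - 15}{7} = - \frac{9}{7} + \frac{-15 + o \left(-5 + o^{2}\right)}{7} = - \frac{9}{7} + \left(- \frac{15}{7} + \frac{o \left(-5 + o^{2}\right)}{7}\right) = - \frac{24}{7} + \frac{o \left(-5 + o^{2}\right)}{7}$)
$k = - \frac{9800843}{63}$ ($k = \left(196 + \frac{17}{9}\right) \left(-93 - \left(- \frac{61}{7} + \frac{4913}{7}\right)\right) = \left(196 + 17 \cdot \frac{1}{9}\right) \left(-93 + \left(- \frac{24}{7} + \frac{85}{7} + \frac{1}{7} \left(-4913\right)\right)\right) = \left(196 + \frac{17}{9}\right) \left(-93 - \frac{4852}{7}\right) = \frac{1781 \left(-93 - \frac{4852}{7}\right)}{9} = \frac{1781}{9} \left(- \frac{5503}{7}\right) = - \frac{9800843}{63} \approx -1.5557 \cdot 10^{5}$)
$5 k = 5 \left(- \frac{9800843}{63}\right) = - \frac{49004215}{63}$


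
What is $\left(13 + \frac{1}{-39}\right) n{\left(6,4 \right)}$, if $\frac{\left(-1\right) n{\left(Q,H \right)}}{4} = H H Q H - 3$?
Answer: $- \frac{257048}{13} \approx -19773.0$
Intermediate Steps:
$n{\left(Q,H \right)} = 12 - 4 Q H^{3}$ ($n{\left(Q,H \right)} = - 4 \left(H H Q H - 3\right) = - 4 \left(H^{2} Q H - 3\right) = - 4 \left(Q H^{2} H - 3\right) = - 4 \left(Q H^{3} - 3\right) = - 4 \left(-3 + Q H^{3}\right) = 12 - 4 Q H^{3}$)
$\left(13 + \frac{1}{-39}\right) n{\left(6,4 \right)} = \left(13 + \frac{1}{-39}\right) \left(12 - 24 \cdot 4^{3}\right) = \left(13 - \frac{1}{39}\right) \left(12 - 24 \cdot 64\right) = \frac{506 \left(12 - 1536\right)}{39} = \frac{506}{39} \left(-1524\right) = - \frac{257048}{13}$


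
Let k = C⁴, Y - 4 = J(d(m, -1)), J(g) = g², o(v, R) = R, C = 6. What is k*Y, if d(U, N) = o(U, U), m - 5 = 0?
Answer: 37584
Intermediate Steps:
m = 5 (m = 5 + 0 = 5)
d(U, N) = U
Y = 29 (Y = 4 + 5² = 4 + 25 = 29)
k = 1296 (k = 6⁴ = 1296)
k*Y = 1296*29 = 37584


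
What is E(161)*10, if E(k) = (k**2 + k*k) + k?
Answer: 520030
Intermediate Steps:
E(k) = k + 2*k**2 (E(k) = (k**2 + k**2) + k = 2*k**2 + k = k + 2*k**2)
E(161)*10 = (161*(1 + 2*161))*10 = (161*(1 + 322))*10 = (161*323)*10 = 52003*10 = 520030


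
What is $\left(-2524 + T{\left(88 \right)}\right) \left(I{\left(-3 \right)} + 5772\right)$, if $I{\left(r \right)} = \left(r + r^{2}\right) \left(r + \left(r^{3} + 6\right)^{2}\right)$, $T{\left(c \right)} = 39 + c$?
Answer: $-20134800$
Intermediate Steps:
$I{\left(r \right)} = \left(r + r^{2}\right) \left(r + \left(6 + r^{3}\right)^{2}\right)$
$\left(-2524 + T{\left(88 \right)}\right) \left(I{\left(-3 \right)} + 5772\right) = \left(-2524 + \left(39 + 88\right)\right) \left(- 3 \left(-3 + \left(-3\right)^{2} + \left(6 + \left(-3\right)^{3}\right)^{2} - 3 \left(6 + \left(-3\right)^{3}\right)^{2}\right) + 5772\right) = \left(-2524 + 127\right) \left(- 3 \left(-3 + 9 + \left(6 - 27\right)^{2} - 3 \left(6 - 27\right)^{2}\right) + 5772\right) = - 2397 \left(- 3 \left(-3 + 9 + \left(-21\right)^{2} - 3 \left(-21\right)^{2}\right) + 5772\right) = - 2397 \left(- 3 \left(-3 + 9 + 441 - 1323\right) + 5772\right) = - 2397 \left(\left(-3\right) \left(-876\right) + 5772\right) = - 2397 \left(2628 + 5772\right) = \left(-2397\right) 8400 = -20134800$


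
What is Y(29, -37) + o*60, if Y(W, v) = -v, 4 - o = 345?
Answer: -20423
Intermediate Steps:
o = -341 (o = 4 - 1*345 = 4 - 345 = -341)
Y(29, -37) + o*60 = -1*(-37) - 341*60 = 37 - 20460 = -20423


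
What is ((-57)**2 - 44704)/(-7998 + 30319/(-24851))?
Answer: 1030198205/198788617 ≈ 5.1824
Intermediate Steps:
((-57)**2 - 44704)/(-7998 + 30319/(-24851)) = (3249 - 44704)/(-7998 + 30319*(-1/24851)) = -41455/(-7998 - 30319/24851) = -41455/(-198788617/24851) = -41455*(-24851/198788617) = 1030198205/198788617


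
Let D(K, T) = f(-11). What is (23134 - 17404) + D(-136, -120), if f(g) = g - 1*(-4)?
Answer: 5723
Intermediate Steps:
f(g) = 4 + g (f(g) = g + 4 = 4 + g)
D(K, T) = -7 (D(K, T) = 4 - 11 = -7)
(23134 - 17404) + D(-136, -120) = (23134 - 17404) - 7 = 5730 - 7 = 5723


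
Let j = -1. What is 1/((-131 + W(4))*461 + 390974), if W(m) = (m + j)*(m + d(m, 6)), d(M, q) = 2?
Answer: 1/338881 ≈ 2.9509e-6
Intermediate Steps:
W(m) = (-1 + m)*(2 + m) (W(m) = (m - 1)*(m + 2) = (-1 + m)*(2 + m))
1/((-131 + W(4))*461 + 390974) = 1/((-131 + (-2 + 4 + 4**2))*461 + 390974) = 1/((-131 + (-2 + 4 + 16))*461 + 390974) = 1/((-131 + 18)*461 + 390974) = 1/(-113*461 + 390974) = 1/(-52093 + 390974) = 1/338881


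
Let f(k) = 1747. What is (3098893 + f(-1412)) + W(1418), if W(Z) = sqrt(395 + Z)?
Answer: 3100640 + 7*sqrt(37) ≈ 3.1007e+6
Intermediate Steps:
(3098893 + f(-1412)) + W(1418) = (3098893 + 1747) + sqrt(395 + 1418) = 3100640 + sqrt(1813) = 3100640 + 7*sqrt(37)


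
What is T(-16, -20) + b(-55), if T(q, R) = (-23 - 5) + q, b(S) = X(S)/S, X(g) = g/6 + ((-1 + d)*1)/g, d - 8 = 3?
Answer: -159103/3630 ≈ -43.830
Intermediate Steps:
d = 11 (d = 8 + 3 = 11)
X(g) = 10/g + g/6 (X(g) = g/6 + ((-1 + 11)*1)/g = g*(⅙) + (10*1)/g = g/6 + 10/g = 10/g + g/6)
b(S) = (10/S + S/6)/S
T(q, R) = -28 + q
T(-16, -20) + b(-55) = (-28 - 16) + (⅙ + 10/(-55)²) = -44 + (⅙ + 10*(1/3025)) = -44 + (⅙ + 2/605) = -44 + 617/3630 = -159103/3630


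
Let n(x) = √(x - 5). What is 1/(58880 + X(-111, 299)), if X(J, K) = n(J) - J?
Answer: 58991/3479938197 - 2*I*√29/3479938197 ≈ 1.6952e-5 - 3.095e-9*I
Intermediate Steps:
n(x) = √(-5 + x)
X(J, K) = √(-5 + J) - J
1/(58880 + X(-111, 299)) = 1/(58880 + (√(-5 - 111) - 1*(-111))) = 1/(58880 + (√(-116) + 111)) = 1/(58880 + (2*I*√29 + 111)) = 1/(58880 + (111 + 2*I*√29)) = 1/(58991 + 2*I*√29)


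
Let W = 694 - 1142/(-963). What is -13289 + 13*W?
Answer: -4094275/963 ≈ -4251.6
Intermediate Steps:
W = 669464/963 (W = 694 - 1142*(-1)/963 = 694 - 1*(-1142/963) = 694 + 1142/963 = 669464/963 ≈ 695.19)
-13289 + 13*W = -13289 + 13*(669464/963) = -13289 + 8703032/963 = -4094275/963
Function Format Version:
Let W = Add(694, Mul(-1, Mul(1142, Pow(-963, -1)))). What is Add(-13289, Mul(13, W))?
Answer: Rational(-4094275, 963) ≈ -4251.6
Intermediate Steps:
W = Rational(669464, 963) (W = Add(694, Mul(-1, Mul(1142, Rational(-1, 963)))) = Add(694, Mul(-1, Rational(-1142, 963))) = Add(694, Rational(1142, 963)) = Rational(669464, 963) ≈ 695.19)
Add(-13289, Mul(13, W)) = Add(-13289, Mul(13, Rational(669464, 963))) = Add(-13289, Rational(8703032, 963)) = Rational(-4094275, 963)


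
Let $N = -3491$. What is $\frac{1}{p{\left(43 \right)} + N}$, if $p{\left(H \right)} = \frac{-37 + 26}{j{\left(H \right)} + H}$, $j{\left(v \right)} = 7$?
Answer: $- \frac{50}{174561} \approx -0.00028643$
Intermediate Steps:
$p{\left(H \right)} = - \frac{11}{7 + H}$ ($p{\left(H \right)} = \frac{-37 + 26}{7 + H} = - \frac{11}{7 + H}$)
$\frac{1}{p{\left(43 \right)} + N} = \frac{1}{- \frac{11}{7 + 43} - 3491} = \frac{1}{- \frac{11}{50} - 3491} = \frac{1}{- \frac{174561}{50}} = - \frac{50}{174561}$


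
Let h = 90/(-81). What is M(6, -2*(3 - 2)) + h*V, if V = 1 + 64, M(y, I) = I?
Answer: -668/9 ≈ -74.222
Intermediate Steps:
h = -10/9 (h = 90*(-1/81) = -10/9 ≈ -1.1111)
V = 65
M(6, -2*(3 - 2)) + h*V = -2*(3 - 2) - 10/9*65 = -2*1 - 650/9 = -2 - 650/9 = -668/9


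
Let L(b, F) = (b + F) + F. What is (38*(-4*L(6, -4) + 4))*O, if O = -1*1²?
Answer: -456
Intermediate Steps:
O = -1 (O = -1*1 = -1)
L(b, F) = b + 2*F (L(b, F) = (F + b) + F = b + 2*F)
(38*(-4*L(6, -4) + 4))*O = (38*(-4*(6 + 2*(-4)) + 4))*(-1) = (38*(-4*(6 - 8) + 4))*(-1) = (38*(-4*(-2) + 4))*(-1) = (38*(8 + 4))*(-1) = (38*12)*(-1) = 456*(-1) = -456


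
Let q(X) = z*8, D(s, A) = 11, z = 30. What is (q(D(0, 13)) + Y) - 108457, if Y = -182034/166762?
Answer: -9023332694/83381 ≈ -1.0822e+5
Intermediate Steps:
q(X) = 240 (q(X) = 30*8 = 240)
Y = -91017/83381 (Y = -182034*1/166762 = -91017/83381 ≈ -1.0916)
(q(D(0, 13)) + Y) - 108457 = (240 - 91017/83381) - 108457 = 19920423/83381 - 108457 = -9023332694/83381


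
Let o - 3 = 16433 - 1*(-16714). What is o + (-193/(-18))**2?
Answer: 10777849/324 ≈ 33265.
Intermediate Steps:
o = 33150 (o = 3 + (16433 - 1*(-16714)) = 3 + (16433 + 16714) = 3 + 33147 = 33150)
o + (-193/(-18))**2 = 33150 + (-193/(-18))**2 = 33150 + (-193*(-1/18))**2 = 33150 + (193/18)**2 = 33150 + 37249/324 = 10777849/324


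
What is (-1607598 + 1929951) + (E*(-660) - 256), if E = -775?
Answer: 833597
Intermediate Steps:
(-1607598 + 1929951) + (E*(-660) - 256) = (-1607598 + 1929951) + (-775*(-660) - 256) = 322353 + (511500 - 256) = 322353 + 511244 = 833597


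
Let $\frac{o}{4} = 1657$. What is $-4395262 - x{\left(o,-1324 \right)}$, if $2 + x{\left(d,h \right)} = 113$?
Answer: $-4395373$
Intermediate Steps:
$o = 6628$ ($o = 4 \cdot 1657 = 6628$)
$x{\left(d,h \right)} = 111$ ($x{\left(d,h \right)} = -2 + 113 = 111$)
$-4395262 - x{\left(o,-1324 \right)} = -4395262 - 111 = -4395373$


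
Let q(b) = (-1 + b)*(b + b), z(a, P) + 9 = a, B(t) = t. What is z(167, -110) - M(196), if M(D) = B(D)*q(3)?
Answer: -2194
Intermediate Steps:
z(a, P) = -9 + a
q(b) = 2*b*(-1 + b) (q(b) = (-1 + b)*(2*b) = 2*b*(-1 + b))
M(D) = 12*D (M(D) = D*(2*3*(-1 + 3)) = D*(2*3*2) = D*12 = 12*D)
z(167, -110) - M(196) = (-9 + 167) - 12*196 = 158 - 1*2352 = 158 - 2352 = -2194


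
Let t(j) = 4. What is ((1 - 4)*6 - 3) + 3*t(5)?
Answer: -9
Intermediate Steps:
((1 - 4)*6 - 3) + 3*t(5) = ((1 - 4)*6 - 3) + 3*4 = (-3*6 - 3) + 12 = (-18 - 3) + 12 = -21 + 12 = -9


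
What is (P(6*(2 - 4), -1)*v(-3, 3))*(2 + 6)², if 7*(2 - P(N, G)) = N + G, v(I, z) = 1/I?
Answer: -576/7 ≈ -82.286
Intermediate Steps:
P(N, G) = 2 - G/7 - N/7 (P(N, G) = 2 - (N + G)/7 = 2 - (G + N)/7 = 2 + (-G/7 - N/7) = 2 - G/7 - N/7)
(P(6*(2 - 4), -1)*v(-3, 3))*(2 + 6)² = ((2 - ⅐*(-1) - 6*(2 - 4)/7)/(-3))*(2 + 6)² = ((2 + ⅐ - 6*(-2)/7)*(-⅓))*8² = ((2 + ⅐ - ⅐*(-12))*(-⅓))*64 = ((2 + ⅐ + 12/7)*(-⅓))*64 = ((27/7)*(-⅓))*64 = -9/7*64 = -576/7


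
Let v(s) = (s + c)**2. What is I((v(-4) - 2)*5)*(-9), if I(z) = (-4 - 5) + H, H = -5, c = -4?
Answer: 126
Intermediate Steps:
v(s) = (-4 + s)**2 (v(s) = (s - 4)**2 = (-4 + s)**2)
I(z) = -14 (I(z) = (-4 - 5) - 5 = -9 - 5 = -14)
I((v(-4) - 2)*5)*(-9) = -14*(-9) = 126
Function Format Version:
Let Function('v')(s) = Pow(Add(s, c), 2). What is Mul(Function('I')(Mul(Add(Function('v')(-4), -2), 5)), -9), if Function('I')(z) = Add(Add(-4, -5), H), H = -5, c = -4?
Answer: 126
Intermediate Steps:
Function('v')(s) = Pow(Add(-4, s), 2) (Function('v')(s) = Pow(Add(s, -4), 2) = Pow(Add(-4, s), 2))
Function('I')(z) = -14 (Function('I')(z) = Add(Add(-4, -5), -5) = Add(-9, -5) = -14)
Mul(Function('I')(Mul(Add(Function('v')(-4), -2), 5)), -9) = Mul(-14, -9) = 126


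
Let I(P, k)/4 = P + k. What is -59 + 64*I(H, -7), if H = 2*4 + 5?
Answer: 1477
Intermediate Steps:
H = 13 (H = 8 + 5 = 13)
I(P, k) = 4*P + 4*k (I(P, k) = 4*(P + k) = 4*P + 4*k)
-59 + 64*I(H, -7) = -59 + 64*(4*13 + 4*(-7)) = -59 + 64*(52 - 28) = -59 + 64*24 = -59 + 1536 = 1477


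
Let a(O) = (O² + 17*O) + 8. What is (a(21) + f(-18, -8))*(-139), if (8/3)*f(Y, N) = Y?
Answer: -444383/4 ≈ -1.1110e+5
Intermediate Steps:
f(Y, N) = 3*Y/8
a(O) = 8 + O² + 17*O
(a(21) + f(-18, -8))*(-139) = ((8 + 21² + 17*21) + (3/8)*(-18))*(-139) = ((8 + 441 + 357) - 27/4)*(-139) = (806 - 27/4)*(-139) = (3197/4)*(-139) = -444383/4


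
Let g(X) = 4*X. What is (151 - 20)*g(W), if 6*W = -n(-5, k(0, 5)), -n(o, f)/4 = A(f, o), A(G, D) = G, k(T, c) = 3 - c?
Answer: -2096/3 ≈ -698.67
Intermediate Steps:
n(o, f) = -4*f
W = -4/3 (W = (-(-4)*(3 - 1*5))/6 = (-(-4)*(3 - 5))/6 = (-(-4)*(-2))/6 = (-1*8)/6 = (⅙)*(-8) = -4/3 ≈ -1.3333)
(151 - 20)*g(W) = (151 - 20)*(4*(-4/3)) = 131*(-16/3) = -2096/3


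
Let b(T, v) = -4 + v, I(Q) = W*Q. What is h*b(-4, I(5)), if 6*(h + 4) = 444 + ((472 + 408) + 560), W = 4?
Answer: 4960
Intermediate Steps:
I(Q) = 4*Q
h = 310 (h = -4 + (444 + ((472 + 408) + 560))/6 = -4 + (444 + (880 + 560))/6 = -4 + (444 + 1440)/6 = -4 + (1/6)*1884 = -4 + 314 = 310)
h*b(-4, I(5)) = 310*(-4 + 4*5) = 310*(-4 + 20) = 310*16 = 4960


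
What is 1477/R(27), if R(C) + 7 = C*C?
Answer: 1477/722 ≈ 2.0457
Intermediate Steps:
R(C) = -7 + C**2 (R(C) = -7 + C*C = -7 + C**2)
1477/R(27) = 1477/(-7 + 27**2) = 1477/(-7 + 729) = 1477/722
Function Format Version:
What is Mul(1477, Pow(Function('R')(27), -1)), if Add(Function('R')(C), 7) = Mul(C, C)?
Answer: Rational(1477, 722) ≈ 2.0457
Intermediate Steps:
Function('R')(C) = Add(-7, Pow(C, 2)) (Function('R')(C) = Add(-7, Mul(C, C)) = Add(-7, Pow(C, 2)))
Mul(1477, Pow(Function('R')(27), -1)) = Mul(1477, Pow(Add(-7, Pow(27, 2)), -1)) = Mul(1477, Pow(Add(-7, 729), -1)) = Mul(1477, Pow(722, -1)) = Mul(1477, Rational(1, 722)) = Rational(1477, 722)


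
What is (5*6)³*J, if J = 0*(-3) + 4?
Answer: 108000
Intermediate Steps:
J = 4 (J = 0 + 4 = 4)
(5*6)³*J = (5*6)³*4 = 30³*4 = 27000*4 = 108000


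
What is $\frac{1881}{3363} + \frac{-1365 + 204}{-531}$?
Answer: $\frac{162}{59} \approx 2.7458$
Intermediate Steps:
$\frac{1881}{3363} + \frac{-1365 + 204}{-531} = 1881 \cdot \frac{1}{3363} - - \frac{129}{59} = \frac{33}{59} + \frac{129}{59} = \frac{162}{59}$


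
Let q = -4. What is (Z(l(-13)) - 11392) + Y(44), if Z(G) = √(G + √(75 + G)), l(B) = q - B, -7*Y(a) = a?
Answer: -79788/7 + √(9 + 2*√21) ≈ -11394.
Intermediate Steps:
Y(a) = -a/7
l(B) = -4 - B
(Z(l(-13)) - 11392) + Y(44) = (√((-4 - 1*(-13)) + √(75 + (-4 - 1*(-13)))) - 11392) - ⅐*44 = (√((-4 + 13) + √(75 + (-4 + 13))) - 11392) - 44/7 = (√(9 + √(75 + 9)) - 11392) - 44/7 = (√(9 + √84) - 11392) - 44/7 = (√(9 + 2*√21) - 11392) - 44/7 = (-11392 + √(9 + 2*√21)) - 44/7 = -79788/7 + √(9 + 2*√21)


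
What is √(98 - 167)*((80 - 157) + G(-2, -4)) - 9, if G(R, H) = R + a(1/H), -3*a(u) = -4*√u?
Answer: -9 - I*√69*(237 - 2*I)/3 ≈ -14.538 - 656.22*I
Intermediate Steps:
a(u) = 4*√u/3 (a(u) = -(-4)*√u/3 = 4*√u/3)
G(R, H) = R + 4*√(1/H)/3
√(98 - 167)*((80 - 157) + G(-2, -4)) - 9 = √(98 - 167)*((80 - 157) + (-2 + 4*√(1/(-4))/3)) - 9 = √(-69)*(-77 + (-2 + 4*√(-¼)/3)) - 9 = (I*√69)*(-77 + (-2 + 4*(I/2)/3)) - 9 = (I*√69)*(-77 + (-2 + 2*I/3)) - 9 = (I*√69)*(-79 + 2*I/3) - 9 = I*√69*(-79 + 2*I/3) - 9 = -9 + I*√69*(-79 + 2*I/3)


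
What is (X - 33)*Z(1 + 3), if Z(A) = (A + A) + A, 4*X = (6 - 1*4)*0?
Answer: -396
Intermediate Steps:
X = 0 (X = ((6 - 1*4)*0)/4 = ((6 - 4)*0)/4 = (2*0)/4 = (¼)*0 = 0)
Z(A) = 3*A (Z(A) = 2*A + A = 3*A)
(X - 33)*Z(1 + 3) = (0 - 33)*(3*(1 + 3)) = -99*4 = -33*12 = -396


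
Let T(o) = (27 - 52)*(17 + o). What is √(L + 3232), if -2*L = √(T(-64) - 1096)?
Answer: √(12928 - 2*√79)/2 ≈ 56.812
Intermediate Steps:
T(o) = -425 - 25*o (T(o) = -25*(17 + o) = -425 - 25*o)
L = -√79/2 (L = -√((-425 - 25*(-64)) - 1096)/2 = -√((-425 + 1600) - 1096)/2 = -√(1175 - 1096)/2 = -√79/2 ≈ -4.4441)
√(L + 3232) = √(-√79/2 + 3232) = √(3232 - √79/2)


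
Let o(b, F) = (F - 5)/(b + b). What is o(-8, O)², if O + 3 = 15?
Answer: 49/256 ≈ 0.19141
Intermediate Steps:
O = 12 (O = -3 + 15 = 12)
o(b, F) = (-5 + F)/(2*b) (o(b, F) = (-5 + F)/((2*b)) = (-5 + F)*(1/(2*b)) = (-5 + F)/(2*b))
o(-8, O)² = ((½)*(-5 + 12)/(-8))² = ((½)*(-⅛)*7)² = (-7/16)² = 49/256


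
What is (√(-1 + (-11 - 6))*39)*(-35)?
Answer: -4095*I*√2 ≈ -5791.2*I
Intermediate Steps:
(√(-1 + (-11 - 6))*39)*(-35) = (√(-1 - 17)*39)*(-35) = (√(-18)*39)*(-35) = ((3*I*√2)*39)*(-35) = (117*I*√2)*(-35) = -4095*I*√2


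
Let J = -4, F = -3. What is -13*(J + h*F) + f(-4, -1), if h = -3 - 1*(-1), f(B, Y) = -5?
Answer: -31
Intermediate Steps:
h = -2 (h = -3 + 1 = -2)
-13*(J + h*F) + f(-4, -1) = -13*(-4 - 2*(-3)) - 5 = -13*(-4 + 6) - 5 = -13*2 - 5 = -26 - 5 = -31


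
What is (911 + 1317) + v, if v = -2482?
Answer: -254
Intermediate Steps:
(911 + 1317) + v = (911 + 1317) - 2482 = 2228 - 2482 = -254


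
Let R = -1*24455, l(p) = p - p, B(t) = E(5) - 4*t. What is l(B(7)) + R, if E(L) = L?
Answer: -24455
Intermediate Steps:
B(t) = 5 - 4*t
l(p) = 0
R = -24455
l(B(7)) + R = 0 - 24455 = -24455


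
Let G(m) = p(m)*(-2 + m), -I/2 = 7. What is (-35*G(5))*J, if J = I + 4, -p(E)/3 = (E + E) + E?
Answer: -47250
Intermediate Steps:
I = -14 (I = -2*7 = -14)
p(E) = -9*E (p(E) = -3*((E + E) + E) = -3*(2*E + E) = -9*E)
G(m) = -9*m*(-2 + m) (G(m) = (-9*m)*(-2 + m) = -9*m*(-2 + m))
J = -10 (J = -14 + 4 = -10)
(-35*G(5))*J = -315*5*(2 - 1*5)*(-10) = -315*5*(2 - 5)*(-10) = -315*5*(-3)*(-10) = -35*(-135)*(-10) = 4725*(-10) = -47250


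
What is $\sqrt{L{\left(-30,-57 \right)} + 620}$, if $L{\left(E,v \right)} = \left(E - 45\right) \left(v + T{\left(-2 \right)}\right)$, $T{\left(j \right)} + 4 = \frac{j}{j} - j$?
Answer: $\sqrt{4970} \approx 70.498$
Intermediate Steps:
$T{\left(j \right)} = -3 - j$ ($T{\left(j \right)} = -4 - \left(j - \frac{j}{j}\right) = -4 - \left(-1 + j\right) = -3 - j$)
$L{\left(E,v \right)} = \left(-1 + v\right) \left(-45 + E\right)$ ($L{\left(E,v \right)} = \left(E - 45\right) \left(v - 1\right) = \left(-45 + E\right) \left(v + \left(-3 + 2\right)\right) = \left(-45 + E\right) \left(v - 1\right) = \left(-45 + E\right) \left(-1 + v\right) = \left(-1 + v\right) \left(-45 + E\right)$)
$\sqrt{L{\left(-30,-57 \right)} + 620} = \sqrt{\left(45 - -30 - -2565 - -1710\right) + 620} = \sqrt{\left(45 + 30 + 2565 + 1710\right) + 620} = \sqrt{4350 + 620} = \sqrt{4970}$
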